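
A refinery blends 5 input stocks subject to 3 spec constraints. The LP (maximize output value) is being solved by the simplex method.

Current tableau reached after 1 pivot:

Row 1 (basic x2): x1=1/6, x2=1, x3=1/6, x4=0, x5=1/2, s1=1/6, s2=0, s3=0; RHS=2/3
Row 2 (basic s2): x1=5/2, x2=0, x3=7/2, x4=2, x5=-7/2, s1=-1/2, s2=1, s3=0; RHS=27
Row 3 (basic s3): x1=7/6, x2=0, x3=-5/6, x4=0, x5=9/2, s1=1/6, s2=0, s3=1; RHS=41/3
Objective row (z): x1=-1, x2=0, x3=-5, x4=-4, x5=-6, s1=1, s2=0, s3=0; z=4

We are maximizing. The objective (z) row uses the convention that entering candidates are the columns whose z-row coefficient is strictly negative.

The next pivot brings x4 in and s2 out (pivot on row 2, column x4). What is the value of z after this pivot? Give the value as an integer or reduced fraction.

58

Minimum ratio for x4: 27/2 = 27/2.
z changes by −(z-row coeff of x4)·ratio = −(-4)·(27/2) = 54.
New z = 4 + 54 = 58.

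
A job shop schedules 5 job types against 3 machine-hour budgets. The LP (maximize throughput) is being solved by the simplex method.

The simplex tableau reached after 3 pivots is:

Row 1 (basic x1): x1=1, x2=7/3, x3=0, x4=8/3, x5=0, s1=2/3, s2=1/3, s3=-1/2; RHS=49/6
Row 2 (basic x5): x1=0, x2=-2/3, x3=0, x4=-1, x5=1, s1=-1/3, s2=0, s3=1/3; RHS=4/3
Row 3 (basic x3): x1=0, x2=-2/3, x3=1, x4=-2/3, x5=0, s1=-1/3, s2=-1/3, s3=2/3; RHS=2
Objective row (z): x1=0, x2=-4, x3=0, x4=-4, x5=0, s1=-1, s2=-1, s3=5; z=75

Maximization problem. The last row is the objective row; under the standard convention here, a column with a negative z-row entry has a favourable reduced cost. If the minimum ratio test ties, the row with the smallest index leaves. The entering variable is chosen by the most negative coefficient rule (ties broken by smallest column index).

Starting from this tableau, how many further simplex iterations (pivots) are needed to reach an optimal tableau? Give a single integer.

2

pivot: x2 in, x1 out → z = 89
pivot: s2 in, x2 out → z = 199/2
No improving column remains; optimal.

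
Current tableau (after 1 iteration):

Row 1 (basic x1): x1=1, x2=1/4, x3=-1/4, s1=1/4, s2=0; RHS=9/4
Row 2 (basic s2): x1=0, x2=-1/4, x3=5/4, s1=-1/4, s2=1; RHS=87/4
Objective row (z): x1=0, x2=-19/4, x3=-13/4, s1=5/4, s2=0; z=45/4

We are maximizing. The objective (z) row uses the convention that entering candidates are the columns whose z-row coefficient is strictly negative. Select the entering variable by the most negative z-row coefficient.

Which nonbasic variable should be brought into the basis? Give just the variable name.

x2

Objective-row coefficients: x1: 0, x2: -19/4, x3: -13/4, s1: 5/4, s2: 0.
The most negative is -19/4 in column x2, so x2 enters.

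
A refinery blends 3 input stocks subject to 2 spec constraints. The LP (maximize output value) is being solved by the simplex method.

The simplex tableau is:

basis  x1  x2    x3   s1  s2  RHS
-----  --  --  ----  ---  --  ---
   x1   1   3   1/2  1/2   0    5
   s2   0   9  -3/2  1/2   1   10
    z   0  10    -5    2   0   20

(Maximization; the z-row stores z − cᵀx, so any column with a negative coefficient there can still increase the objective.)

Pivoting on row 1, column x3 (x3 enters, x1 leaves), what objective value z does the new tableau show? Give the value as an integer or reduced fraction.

70

Minimum ratio for x3: 5/(1/2) = 10.
z changes by −(z-row coeff of x3)·ratio = −(-5)·10 = 50.
New z = 20 + 50 = 70.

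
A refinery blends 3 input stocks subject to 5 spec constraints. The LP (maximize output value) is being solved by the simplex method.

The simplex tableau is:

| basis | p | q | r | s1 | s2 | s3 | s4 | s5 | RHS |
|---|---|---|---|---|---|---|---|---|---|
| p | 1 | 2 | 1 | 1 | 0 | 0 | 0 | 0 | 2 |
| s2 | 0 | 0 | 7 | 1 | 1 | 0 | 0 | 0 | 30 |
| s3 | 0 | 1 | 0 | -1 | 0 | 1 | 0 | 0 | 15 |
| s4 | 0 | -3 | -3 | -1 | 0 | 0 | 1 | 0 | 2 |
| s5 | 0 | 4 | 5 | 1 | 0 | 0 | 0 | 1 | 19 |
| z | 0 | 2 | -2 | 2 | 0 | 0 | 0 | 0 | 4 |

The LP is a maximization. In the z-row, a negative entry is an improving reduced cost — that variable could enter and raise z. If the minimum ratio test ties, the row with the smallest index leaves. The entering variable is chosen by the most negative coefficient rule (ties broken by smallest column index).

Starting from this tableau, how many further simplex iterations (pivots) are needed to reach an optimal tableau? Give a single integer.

pivot: r in, p out → z = 8
No improving column remains; optimal.

1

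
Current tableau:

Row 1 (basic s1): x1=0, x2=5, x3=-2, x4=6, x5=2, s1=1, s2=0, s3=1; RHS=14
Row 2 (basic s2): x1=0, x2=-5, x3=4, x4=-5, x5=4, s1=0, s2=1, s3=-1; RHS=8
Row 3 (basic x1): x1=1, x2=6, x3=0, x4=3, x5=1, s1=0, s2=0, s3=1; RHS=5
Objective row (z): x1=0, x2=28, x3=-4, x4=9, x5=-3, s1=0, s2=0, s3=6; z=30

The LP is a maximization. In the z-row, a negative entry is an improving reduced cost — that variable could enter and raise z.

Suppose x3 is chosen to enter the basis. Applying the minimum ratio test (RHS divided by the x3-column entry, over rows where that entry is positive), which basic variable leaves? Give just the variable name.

s2

Ratios: row 1 (s1): entry -2 ≤ 0, skip; row 2 (s2): 8/4 = 2; row 3 (x1): entry 0 ≤ 0, skip.
Minimum ratio 2 is in the s2 row, so s2 leaves.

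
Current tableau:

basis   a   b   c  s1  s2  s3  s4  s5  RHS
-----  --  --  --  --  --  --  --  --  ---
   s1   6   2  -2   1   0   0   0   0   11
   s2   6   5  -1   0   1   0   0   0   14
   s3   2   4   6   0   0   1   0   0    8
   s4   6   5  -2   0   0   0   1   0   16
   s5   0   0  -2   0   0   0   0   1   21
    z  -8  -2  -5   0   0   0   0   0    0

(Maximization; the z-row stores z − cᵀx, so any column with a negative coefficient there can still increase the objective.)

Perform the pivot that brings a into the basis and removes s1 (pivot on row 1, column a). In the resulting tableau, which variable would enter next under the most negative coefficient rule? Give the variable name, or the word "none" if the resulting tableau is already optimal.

c

Pivot element 6. New z-row = old z-row − (-8)·(row 1/6).
Updated z-row coefficients: a: 0, b: 2/3, c: -23/3, s1: 4/3, s2: 0, s3: 0, s4: 0, s5: 0.
The most negative is -23/3 in column c, so c would enter next.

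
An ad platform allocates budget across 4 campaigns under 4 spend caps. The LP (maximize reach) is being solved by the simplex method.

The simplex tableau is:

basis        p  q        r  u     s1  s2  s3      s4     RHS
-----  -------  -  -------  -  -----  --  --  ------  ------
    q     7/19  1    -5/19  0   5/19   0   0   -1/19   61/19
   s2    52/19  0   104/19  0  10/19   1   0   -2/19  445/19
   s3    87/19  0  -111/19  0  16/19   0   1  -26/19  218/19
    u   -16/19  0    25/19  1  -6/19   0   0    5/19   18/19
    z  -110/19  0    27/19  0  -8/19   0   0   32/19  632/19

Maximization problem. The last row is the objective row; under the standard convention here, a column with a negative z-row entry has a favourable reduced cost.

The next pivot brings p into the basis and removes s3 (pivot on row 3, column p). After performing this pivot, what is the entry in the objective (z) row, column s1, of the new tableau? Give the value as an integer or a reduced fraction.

56/87

Pivot element is row 3, column p: 87/19.
Normalize row 3: new (row 3, s1) = (16/19)/(87/19) = 16/87.
z-row ← z-row − (-110/19)·(new row 3): -8/19 − (-110/19)·(16/87) = 56/87.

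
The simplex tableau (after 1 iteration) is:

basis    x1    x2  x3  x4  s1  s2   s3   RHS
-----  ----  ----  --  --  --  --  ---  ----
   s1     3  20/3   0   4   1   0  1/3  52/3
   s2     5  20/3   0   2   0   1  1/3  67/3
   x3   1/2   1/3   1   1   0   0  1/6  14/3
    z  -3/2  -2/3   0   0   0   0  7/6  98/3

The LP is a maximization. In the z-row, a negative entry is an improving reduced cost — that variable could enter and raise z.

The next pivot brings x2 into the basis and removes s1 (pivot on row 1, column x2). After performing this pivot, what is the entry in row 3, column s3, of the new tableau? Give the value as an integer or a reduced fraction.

Pivot element is row 1, column x2: 20/3.
Normalize row 1: new (row 1, s3) = (1/3)/(20/3) = 1/20.
row 3 ← row 3 − (1/3)·(new row 1): 1/6 − (1/3)·(1/20) = 3/20.

3/20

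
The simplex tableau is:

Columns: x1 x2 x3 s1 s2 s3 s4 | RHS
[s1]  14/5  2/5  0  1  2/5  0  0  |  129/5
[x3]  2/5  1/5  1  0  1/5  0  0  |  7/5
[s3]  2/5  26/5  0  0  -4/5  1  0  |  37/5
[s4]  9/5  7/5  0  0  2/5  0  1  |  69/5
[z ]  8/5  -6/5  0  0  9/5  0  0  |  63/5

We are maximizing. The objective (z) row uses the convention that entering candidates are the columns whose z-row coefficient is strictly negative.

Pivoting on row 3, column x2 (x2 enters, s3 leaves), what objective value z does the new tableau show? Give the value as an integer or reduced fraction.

186/13

Minimum ratio for x2: (37/5)/(26/5) = 37/26.
z changes by −(z-row coeff of x2)·ratio = −(-6/5)·(37/26) = 111/65.
New z = 63/5 + (111/65) = 186/13.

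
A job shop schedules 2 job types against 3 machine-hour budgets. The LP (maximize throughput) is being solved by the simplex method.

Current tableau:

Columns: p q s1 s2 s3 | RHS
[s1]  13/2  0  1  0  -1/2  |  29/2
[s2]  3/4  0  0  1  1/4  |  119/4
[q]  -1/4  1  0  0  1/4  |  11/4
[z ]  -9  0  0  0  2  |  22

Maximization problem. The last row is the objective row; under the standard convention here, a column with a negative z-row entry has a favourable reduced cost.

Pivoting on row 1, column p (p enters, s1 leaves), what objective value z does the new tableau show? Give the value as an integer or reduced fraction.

547/13

Minimum ratio for p: (29/2)/(13/2) = 29/13.
z changes by −(z-row coeff of p)·ratio = −(-9)·(29/13) = 261/13.
New z = 22 + (261/13) = 547/13.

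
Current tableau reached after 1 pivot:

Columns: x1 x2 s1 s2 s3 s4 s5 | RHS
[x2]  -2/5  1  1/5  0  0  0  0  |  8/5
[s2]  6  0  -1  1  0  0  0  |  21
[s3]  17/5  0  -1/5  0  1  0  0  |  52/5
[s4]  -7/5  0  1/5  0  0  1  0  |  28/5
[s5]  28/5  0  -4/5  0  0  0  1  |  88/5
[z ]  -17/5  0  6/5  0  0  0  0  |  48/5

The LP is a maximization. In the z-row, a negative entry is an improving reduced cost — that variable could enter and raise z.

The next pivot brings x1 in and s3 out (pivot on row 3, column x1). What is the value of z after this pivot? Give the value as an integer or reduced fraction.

20

Minimum ratio for x1: (52/5)/(17/5) = 52/17.
z changes by −(z-row coeff of x1)·ratio = −(-17/5)·(52/17) = 52/5.
New z = 48/5 + (52/5) = 20.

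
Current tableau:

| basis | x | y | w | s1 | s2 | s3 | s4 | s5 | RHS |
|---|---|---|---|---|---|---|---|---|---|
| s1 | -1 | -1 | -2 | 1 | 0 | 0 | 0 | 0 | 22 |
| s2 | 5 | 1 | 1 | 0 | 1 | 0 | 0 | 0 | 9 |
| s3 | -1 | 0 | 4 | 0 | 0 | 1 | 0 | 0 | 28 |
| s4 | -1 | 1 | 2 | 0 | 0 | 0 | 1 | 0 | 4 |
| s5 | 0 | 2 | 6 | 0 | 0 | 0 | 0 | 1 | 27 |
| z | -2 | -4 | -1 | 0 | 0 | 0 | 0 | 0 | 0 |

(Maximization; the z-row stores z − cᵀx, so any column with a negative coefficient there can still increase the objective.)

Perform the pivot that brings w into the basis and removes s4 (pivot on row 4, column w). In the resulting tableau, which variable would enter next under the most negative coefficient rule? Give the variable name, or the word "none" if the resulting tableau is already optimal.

y

Pivot element 2. New z-row = old z-row − (-1)·(row 4/2).
Updated z-row coefficients: x: -5/2, y: -7/2, w: 0, s1: 0, s2: 0, s3: 0, s4: 1/2, s5: 0.
The most negative is -7/2 in column y, so y would enter next.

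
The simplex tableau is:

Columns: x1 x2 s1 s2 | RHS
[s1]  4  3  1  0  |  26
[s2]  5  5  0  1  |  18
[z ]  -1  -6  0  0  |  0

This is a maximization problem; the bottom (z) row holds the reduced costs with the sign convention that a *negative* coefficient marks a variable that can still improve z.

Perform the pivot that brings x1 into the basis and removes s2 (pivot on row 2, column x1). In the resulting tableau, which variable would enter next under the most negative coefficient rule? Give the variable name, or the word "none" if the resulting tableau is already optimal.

x2

Pivot element 5. New z-row = old z-row − (-1)·(row 2/5).
Updated z-row coefficients: x1: 0, x2: -5, s1: 0, s2: 1/5.
The most negative is -5 in column x2, so x2 would enter next.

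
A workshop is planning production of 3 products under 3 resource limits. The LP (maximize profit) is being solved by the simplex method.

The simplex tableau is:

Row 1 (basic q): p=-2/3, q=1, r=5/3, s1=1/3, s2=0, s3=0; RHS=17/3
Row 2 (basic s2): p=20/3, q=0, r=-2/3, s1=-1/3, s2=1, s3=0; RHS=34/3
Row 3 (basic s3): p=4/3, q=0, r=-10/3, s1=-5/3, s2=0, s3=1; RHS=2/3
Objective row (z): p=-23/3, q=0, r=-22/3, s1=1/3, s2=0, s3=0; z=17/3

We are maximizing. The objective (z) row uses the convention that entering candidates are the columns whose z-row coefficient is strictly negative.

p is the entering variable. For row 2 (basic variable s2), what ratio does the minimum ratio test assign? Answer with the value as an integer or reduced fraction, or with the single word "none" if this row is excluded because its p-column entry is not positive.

17/10

Ratio = RHS / (p entry) = (34/3) / (20/3) = 17/10.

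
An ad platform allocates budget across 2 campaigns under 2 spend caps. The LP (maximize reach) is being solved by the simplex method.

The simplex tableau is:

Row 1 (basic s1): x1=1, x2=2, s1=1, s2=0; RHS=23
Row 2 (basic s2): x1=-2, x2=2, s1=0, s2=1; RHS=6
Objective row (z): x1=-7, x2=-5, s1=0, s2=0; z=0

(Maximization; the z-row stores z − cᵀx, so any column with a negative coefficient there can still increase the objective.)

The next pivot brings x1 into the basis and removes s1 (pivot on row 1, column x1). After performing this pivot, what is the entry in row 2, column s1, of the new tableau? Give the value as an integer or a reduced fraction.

2

Pivot element is row 1, column x1: 1.
Normalize row 1: new (row 1, s1) = 1/1 = 1.
row 2 ← row 2 − (-2)·(new row 1): 0 − (-2)·1 = 2.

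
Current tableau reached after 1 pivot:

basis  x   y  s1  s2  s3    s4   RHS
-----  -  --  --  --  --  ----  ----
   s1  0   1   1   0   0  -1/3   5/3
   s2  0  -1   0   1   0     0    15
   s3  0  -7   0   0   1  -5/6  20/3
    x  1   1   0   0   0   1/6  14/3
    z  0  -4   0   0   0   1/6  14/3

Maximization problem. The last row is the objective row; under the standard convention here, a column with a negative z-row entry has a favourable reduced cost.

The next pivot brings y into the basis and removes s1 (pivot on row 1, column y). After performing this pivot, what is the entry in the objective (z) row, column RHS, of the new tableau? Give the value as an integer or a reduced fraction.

34/3

Pivot element is row 1, column y: 1.
Normalize row 1: new (row 1, RHS) = (5/3)/1 = 5/3.
z-row ← z-row − (-4)·(new row 1): 14/3 − (-4)·(5/3) = 34/3.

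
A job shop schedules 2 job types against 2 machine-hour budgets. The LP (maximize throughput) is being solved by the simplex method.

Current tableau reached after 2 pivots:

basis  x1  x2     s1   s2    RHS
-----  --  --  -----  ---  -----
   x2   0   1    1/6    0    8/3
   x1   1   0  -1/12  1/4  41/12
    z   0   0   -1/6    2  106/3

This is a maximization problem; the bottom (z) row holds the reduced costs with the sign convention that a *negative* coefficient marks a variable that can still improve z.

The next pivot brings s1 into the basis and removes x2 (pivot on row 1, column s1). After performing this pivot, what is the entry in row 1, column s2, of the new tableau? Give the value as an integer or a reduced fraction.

Pivot element is row 1, column s1: 1/6.
Normalize row 1: new (row 1, s2) = 0/(1/6) = 0.
Row 1 is the pivot row, so the entry is 0.

0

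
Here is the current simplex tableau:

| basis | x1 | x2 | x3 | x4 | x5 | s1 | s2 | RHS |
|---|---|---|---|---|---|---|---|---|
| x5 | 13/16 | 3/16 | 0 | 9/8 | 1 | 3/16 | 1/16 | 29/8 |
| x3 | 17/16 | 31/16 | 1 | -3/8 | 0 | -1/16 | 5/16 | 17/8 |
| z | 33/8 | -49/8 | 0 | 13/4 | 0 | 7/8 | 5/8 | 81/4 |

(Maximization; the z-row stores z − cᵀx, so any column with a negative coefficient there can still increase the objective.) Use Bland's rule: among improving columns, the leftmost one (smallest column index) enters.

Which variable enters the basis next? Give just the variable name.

Objective-row coefficients: x1: 33/8, x2: -49/8, x3: 0, x4: 13/4, x5: 0, s1: 7/8, s2: 5/8.
Improving columns: x2. Bland's rule picks the smallest column index → x2.

x2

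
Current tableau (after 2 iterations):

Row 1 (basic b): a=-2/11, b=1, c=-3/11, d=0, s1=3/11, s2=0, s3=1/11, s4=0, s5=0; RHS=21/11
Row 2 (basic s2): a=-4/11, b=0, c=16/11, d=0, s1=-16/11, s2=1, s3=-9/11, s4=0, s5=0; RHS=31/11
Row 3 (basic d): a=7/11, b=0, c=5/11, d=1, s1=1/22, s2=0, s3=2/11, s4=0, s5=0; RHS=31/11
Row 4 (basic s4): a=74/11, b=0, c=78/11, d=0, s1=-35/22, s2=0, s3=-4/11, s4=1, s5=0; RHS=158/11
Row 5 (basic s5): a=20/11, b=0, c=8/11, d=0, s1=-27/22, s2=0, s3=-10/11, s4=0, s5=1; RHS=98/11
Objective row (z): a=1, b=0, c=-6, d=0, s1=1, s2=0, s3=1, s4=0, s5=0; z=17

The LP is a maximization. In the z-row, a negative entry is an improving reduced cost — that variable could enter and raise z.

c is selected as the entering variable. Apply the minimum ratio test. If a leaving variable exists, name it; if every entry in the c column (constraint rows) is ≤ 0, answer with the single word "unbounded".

Ratios: row 1 (b): entry -3/11 ≤ 0, skip; row 2 (s2): (31/11)/(16/11) = 31/16; row 3 (d): (31/11)/(5/11) = 31/5; row 4 (s4): (158/11)/(78/11) = 79/39; row 5 (s5): (98/11)/(8/11) = 49/4.
Minimum ratio is in the s2 row, so s2 leaves.

s2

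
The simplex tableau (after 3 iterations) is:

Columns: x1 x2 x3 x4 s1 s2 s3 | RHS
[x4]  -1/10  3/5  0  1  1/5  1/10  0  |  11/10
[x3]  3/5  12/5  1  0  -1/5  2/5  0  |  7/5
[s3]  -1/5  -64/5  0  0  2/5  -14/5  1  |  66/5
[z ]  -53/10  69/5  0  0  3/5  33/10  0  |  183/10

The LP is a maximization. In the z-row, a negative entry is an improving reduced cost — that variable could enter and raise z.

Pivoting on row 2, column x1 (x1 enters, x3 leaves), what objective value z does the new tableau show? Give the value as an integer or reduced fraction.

Minimum ratio for x1: (7/5)/(3/5) = 7/3.
z changes by −(z-row coeff of x1)·ratio = −(-53/10)·(7/3) = 371/30.
New z = 183/10 + (371/30) = 92/3.

92/3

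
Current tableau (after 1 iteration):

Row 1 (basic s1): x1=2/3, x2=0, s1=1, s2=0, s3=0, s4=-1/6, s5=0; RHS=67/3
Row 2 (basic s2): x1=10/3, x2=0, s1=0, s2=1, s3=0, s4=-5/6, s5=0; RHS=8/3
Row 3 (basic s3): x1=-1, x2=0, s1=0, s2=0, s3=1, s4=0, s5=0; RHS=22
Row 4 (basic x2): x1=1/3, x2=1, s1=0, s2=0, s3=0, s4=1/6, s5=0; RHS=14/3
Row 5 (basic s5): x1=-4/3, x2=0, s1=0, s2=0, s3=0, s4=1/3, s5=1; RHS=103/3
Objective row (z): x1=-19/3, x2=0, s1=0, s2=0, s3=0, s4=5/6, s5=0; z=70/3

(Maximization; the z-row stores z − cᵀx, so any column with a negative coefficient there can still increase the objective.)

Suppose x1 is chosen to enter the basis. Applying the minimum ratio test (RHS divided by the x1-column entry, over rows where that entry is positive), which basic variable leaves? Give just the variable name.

Ratios: row 1 (s1): (67/3)/(2/3) = 67/2; row 2 (s2): (8/3)/(10/3) = 4/5; row 3 (s3): entry -1 ≤ 0, skip; row 4 (x2): (14/3)/(1/3) = 14; row 5 (s5): entry -4/3 ≤ 0, skip.
Minimum ratio 4/5 is in the s2 row, so s2 leaves.

s2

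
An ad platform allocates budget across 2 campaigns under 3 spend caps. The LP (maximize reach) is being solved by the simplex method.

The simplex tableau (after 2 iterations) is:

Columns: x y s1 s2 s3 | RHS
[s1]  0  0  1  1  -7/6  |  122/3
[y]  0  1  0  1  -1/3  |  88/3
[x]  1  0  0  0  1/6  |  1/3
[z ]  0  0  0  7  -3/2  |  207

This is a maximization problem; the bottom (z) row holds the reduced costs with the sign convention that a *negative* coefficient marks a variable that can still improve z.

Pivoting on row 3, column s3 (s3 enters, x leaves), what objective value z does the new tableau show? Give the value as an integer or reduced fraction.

210

Minimum ratio for s3: (1/3)/(1/6) = 2.
z changes by −(z-row coeff of s3)·ratio = −(-3/2)·2 = 3.
New z = 207 + 3 = 210.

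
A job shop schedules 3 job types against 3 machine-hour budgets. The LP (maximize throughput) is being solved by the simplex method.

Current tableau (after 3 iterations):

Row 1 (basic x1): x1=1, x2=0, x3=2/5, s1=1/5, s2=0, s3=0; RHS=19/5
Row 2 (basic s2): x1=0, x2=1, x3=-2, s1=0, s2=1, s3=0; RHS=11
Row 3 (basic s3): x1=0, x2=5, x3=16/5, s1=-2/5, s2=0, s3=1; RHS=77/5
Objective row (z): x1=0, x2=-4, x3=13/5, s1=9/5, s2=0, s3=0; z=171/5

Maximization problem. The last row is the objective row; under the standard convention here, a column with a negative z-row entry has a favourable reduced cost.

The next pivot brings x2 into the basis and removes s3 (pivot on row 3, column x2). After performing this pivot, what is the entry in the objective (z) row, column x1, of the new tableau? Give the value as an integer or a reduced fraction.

Pivot element is row 3, column x2: 5.
Normalize row 3: new (row 3, x1) = 0/5 = 0.
z-row ← z-row − (-4)·(new row 3): 0 − (-4)·0 = 0.

0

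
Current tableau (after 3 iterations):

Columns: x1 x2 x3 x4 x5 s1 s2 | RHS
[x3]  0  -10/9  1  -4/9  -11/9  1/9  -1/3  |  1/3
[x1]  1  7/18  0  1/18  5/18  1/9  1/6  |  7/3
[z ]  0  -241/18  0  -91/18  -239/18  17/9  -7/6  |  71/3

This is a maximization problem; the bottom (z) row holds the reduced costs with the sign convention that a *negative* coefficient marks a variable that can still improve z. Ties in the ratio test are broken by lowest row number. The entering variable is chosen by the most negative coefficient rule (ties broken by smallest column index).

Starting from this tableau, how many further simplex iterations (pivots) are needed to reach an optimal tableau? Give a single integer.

3

pivot: x2 in, x1 out → z = 104
pivot: x5 in, x2 out → z = 676/5
pivot: x4 in, x5 out → z = 236
No improving column remains; optimal.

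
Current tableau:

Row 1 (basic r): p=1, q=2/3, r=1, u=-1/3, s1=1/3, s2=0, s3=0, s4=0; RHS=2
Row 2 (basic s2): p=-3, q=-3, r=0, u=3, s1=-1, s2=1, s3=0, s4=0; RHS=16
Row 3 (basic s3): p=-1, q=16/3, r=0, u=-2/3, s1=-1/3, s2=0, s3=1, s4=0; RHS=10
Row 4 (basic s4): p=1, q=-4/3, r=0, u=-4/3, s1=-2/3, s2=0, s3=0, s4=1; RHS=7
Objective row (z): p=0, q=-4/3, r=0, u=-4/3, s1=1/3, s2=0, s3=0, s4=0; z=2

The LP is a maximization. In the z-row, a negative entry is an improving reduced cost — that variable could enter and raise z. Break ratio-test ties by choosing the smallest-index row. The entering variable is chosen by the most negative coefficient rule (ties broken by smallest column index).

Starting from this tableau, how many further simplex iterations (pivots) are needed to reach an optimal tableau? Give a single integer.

pivot: q in, s3 out → z = 9/2
pivot: u in, s2 out → z = 118/7
pivot: p in, r out → z = 826/33
No improving column remains; optimal.

3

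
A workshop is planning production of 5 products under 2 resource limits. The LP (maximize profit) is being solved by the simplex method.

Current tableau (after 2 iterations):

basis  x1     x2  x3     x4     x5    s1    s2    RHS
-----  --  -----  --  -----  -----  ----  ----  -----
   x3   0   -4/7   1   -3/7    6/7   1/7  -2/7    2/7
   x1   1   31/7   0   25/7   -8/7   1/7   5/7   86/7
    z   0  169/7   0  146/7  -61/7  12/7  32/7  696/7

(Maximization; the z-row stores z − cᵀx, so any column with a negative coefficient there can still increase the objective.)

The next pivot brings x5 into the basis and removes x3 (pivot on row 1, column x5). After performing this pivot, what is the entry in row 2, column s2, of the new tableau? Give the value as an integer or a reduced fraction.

Pivot element is row 1, column x5: 6/7.
Normalize row 1: new (row 1, s2) = (-2/7)/(6/7) = -1/3.
row 2 ← row 2 − (-8/7)·(new row 1): 5/7 − (-8/7)·(-1/3) = 1/3.

1/3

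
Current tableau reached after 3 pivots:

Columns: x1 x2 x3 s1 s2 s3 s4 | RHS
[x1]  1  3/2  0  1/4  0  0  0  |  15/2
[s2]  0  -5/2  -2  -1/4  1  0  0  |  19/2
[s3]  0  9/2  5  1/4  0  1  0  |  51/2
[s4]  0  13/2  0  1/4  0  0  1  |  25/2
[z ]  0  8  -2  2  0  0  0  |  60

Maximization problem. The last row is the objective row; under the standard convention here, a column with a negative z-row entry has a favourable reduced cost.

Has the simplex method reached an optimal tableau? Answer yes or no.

Column x3 has objective-row coefficient -2, which is negative; an improving pivot exists, so not yet optimal.

no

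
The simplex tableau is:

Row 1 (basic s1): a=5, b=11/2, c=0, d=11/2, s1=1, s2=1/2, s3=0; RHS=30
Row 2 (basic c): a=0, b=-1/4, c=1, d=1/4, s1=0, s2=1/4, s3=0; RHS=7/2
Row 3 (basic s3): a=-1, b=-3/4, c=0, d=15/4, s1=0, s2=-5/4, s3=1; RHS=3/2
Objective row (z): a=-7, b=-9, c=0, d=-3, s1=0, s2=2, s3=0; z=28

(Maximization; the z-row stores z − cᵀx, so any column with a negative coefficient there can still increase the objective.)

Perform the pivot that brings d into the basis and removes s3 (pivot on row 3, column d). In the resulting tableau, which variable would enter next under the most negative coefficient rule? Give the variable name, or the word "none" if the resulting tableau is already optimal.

Pivot element 15/4. New z-row = old z-row − (-3)·(row 3/(15/4)).
Updated z-row coefficients: a: -39/5, b: -48/5, c: 0, d: 0, s1: 0, s2: 1, s3: 4/5.
The most negative is -48/5 in column b, so b would enter next.

b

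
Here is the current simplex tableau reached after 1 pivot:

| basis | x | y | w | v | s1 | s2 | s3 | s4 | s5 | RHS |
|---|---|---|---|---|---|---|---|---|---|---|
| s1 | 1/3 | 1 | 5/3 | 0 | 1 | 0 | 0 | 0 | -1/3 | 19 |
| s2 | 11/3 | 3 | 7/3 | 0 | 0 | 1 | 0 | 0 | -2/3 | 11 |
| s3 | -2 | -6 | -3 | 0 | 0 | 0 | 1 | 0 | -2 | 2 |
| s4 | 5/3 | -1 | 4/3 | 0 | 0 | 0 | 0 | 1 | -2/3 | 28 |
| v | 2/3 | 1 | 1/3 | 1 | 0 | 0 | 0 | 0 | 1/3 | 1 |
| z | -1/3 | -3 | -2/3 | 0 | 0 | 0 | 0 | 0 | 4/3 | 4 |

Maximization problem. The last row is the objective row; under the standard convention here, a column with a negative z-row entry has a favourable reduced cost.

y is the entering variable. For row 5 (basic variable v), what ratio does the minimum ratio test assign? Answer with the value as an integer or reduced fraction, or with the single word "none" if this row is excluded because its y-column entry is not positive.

1

Ratio = RHS / (y entry) = 1 / 1 = 1.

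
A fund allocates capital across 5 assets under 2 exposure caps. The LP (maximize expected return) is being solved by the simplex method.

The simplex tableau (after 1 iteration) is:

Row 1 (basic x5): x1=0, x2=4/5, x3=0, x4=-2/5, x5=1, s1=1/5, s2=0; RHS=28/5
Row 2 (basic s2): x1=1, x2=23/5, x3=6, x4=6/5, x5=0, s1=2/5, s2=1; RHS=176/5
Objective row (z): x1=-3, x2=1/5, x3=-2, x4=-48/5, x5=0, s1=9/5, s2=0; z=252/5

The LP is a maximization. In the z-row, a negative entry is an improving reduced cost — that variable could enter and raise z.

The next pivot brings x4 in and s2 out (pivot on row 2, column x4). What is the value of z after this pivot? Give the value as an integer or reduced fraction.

332

Minimum ratio for x4: (176/5)/(6/5) = 88/3.
z changes by −(z-row coeff of x4)·ratio = −(-48/5)·(88/3) = 1408/5.
New z = 252/5 + (1408/5) = 332.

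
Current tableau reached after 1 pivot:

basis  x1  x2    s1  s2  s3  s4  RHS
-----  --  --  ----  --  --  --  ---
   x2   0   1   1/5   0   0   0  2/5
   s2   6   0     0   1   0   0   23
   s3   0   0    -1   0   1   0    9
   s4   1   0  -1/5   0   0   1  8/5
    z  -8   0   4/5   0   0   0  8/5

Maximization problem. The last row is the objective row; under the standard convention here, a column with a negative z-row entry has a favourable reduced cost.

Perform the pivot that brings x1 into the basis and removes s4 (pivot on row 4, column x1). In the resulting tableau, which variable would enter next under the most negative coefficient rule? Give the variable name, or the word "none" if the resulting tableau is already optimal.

Pivot element 1. New z-row = old z-row − (-8)·(row 4/1).
Updated z-row coefficients: x1: 0, x2: 0, s1: -4/5, s2: 0, s3: 0, s4: 8.
The most negative is -4/5 in column s1, so s1 would enter next.

s1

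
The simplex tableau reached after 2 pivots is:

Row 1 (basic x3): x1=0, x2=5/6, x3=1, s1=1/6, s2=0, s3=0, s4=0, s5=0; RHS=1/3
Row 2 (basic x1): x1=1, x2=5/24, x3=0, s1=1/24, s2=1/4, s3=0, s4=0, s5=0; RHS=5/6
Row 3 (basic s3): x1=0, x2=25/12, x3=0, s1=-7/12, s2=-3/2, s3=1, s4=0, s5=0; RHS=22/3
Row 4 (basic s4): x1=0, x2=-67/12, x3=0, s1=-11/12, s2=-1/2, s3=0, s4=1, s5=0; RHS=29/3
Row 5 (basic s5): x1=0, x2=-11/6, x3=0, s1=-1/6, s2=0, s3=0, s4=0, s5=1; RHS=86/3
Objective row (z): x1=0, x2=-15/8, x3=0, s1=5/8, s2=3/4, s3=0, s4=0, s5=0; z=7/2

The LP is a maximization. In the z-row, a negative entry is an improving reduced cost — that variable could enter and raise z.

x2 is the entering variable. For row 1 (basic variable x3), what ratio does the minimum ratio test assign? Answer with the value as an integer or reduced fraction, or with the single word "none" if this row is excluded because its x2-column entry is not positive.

Ratio = RHS / (x2 entry) = (1/3) / (5/6) = 2/5.

2/5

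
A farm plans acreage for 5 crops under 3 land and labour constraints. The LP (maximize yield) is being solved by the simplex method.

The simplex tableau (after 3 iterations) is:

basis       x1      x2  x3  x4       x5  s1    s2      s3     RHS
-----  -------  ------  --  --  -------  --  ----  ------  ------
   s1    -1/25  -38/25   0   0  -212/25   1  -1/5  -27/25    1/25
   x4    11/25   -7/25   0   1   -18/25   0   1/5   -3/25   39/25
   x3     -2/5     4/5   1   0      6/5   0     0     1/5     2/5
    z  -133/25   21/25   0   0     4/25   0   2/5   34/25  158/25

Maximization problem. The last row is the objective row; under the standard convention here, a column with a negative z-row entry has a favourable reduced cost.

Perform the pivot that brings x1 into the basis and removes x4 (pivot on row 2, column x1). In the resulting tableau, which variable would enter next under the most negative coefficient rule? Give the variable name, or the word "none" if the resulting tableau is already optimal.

Pivot element 11/25. New z-row = old z-row − (-133/25)·(row 2/(11/25)).
Updated z-row coefficients: x1: 0, x2: -28/11, x3: 0, x4: 133/11, x5: -94/11, s1: 0, s2: 31/11, s3: -1/11.
The most negative is -94/11 in column x5, so x5 would enter next.

x5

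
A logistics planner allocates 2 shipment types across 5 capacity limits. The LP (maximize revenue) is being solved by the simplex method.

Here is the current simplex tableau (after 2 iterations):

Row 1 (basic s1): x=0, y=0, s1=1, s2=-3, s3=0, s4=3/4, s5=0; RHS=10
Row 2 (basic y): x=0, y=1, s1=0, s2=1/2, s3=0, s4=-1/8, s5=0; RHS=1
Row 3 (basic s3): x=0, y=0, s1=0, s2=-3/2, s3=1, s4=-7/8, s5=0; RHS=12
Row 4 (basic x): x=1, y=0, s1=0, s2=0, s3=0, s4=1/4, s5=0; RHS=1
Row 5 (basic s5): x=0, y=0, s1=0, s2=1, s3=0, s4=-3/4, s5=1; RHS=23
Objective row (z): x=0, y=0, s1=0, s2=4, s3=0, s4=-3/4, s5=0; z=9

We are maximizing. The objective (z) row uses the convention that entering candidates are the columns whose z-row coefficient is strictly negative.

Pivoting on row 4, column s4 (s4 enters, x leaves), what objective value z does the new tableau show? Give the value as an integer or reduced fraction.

Minimum ratio for s4: 1/(1/4) = 4.
z changes by −(z-row coeff of s4)·ratio = −(-3/4)·4 = 3.
New z = 9 + 3 = 12.

12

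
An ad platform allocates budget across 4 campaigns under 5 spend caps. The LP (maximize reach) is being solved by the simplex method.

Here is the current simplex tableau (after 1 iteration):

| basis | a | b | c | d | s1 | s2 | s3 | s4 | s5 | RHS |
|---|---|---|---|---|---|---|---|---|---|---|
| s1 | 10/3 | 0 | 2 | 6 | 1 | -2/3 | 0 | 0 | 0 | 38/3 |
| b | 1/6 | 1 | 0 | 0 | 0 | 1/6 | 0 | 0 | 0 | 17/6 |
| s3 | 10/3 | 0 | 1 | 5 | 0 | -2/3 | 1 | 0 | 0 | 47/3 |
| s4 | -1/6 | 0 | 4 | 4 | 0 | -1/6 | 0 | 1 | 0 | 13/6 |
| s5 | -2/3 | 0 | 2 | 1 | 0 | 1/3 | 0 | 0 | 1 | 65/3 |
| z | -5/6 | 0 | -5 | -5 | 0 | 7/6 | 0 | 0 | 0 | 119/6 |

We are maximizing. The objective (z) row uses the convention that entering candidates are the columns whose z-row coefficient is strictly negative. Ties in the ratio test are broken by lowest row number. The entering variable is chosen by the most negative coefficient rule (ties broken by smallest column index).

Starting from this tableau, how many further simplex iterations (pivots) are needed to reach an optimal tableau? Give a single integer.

2

pivot: c in, s4 out → z = 541/24
pivot: a in, s1 out → z = 1069/41
No improving column remains; optimal.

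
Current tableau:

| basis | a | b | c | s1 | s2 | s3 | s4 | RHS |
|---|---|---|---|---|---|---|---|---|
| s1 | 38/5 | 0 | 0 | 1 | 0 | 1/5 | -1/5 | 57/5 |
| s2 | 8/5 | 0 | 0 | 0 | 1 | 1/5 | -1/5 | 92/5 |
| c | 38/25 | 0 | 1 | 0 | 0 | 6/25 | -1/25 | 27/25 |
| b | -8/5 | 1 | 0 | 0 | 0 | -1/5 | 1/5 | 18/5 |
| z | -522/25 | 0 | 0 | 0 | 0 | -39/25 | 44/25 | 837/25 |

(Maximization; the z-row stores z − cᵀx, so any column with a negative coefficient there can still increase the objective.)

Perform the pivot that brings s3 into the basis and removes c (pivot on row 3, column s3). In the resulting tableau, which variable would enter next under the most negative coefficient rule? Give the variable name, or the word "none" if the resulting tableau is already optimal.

Pivot element 6/25. New z-row = old z-row − (-39/25)·(row 3/(6/25)).
Updated z-row coefficients: a: -11, b: 0, c: 13/2, s1: 0, s2: 0, s3: 0, s4: 3/2.
The most negative is -11 in column a, so a would enter next.

a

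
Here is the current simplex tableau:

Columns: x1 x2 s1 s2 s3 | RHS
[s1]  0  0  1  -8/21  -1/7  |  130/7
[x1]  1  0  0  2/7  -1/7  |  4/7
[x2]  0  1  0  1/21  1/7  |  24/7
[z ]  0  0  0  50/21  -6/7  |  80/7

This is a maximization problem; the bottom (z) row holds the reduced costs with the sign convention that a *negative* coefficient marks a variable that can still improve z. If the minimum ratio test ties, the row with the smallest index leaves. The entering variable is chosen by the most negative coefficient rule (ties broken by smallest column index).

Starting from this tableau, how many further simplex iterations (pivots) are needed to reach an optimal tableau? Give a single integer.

pivot: s3 in, x2 out → z = 32
No improving column remains; optimal.

1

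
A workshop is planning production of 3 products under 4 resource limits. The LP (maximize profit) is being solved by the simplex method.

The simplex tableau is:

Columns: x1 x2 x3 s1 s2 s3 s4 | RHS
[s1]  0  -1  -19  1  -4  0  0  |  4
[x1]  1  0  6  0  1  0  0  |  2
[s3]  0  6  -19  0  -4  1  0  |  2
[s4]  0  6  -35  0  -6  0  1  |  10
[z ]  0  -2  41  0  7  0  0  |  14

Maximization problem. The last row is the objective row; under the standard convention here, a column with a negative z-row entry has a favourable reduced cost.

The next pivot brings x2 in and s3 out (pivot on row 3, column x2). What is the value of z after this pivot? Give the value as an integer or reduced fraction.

Minimum ratio for x2: 2/6 = 1/3.
z changes by −(z-row coeff of x2)·ratio = −(-2)·(1/3) = 2/3.
New z = 14 + (2/3) = 44/3.

44/3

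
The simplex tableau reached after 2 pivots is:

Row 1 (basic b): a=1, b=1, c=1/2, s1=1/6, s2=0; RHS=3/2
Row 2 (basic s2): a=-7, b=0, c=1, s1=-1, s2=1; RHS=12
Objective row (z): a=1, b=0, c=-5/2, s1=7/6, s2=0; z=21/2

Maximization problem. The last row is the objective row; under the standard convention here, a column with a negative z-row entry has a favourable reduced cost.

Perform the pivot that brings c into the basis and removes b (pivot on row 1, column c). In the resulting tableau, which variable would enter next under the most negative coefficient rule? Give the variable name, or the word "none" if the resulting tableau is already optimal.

Pivot element 1/2. New z-row = old z-row − (-5/2)·(row 1/(1/2)).
Updated z-row coefficients: a: 6, b: 5, c: 0, s1: 2, s2: 0.
No coefficient is strictly negative; the tableau after this pivot is optimal.

none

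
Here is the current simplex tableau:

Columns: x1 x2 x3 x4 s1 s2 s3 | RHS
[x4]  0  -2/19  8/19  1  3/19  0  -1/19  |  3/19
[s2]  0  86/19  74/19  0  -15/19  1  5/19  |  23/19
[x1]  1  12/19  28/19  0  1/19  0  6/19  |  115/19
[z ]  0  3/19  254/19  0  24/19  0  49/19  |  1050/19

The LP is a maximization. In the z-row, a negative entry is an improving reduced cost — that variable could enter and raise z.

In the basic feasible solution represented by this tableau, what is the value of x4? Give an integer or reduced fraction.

3/19

x4 is basic (row 1); its value is the RHS of that row: 3/19.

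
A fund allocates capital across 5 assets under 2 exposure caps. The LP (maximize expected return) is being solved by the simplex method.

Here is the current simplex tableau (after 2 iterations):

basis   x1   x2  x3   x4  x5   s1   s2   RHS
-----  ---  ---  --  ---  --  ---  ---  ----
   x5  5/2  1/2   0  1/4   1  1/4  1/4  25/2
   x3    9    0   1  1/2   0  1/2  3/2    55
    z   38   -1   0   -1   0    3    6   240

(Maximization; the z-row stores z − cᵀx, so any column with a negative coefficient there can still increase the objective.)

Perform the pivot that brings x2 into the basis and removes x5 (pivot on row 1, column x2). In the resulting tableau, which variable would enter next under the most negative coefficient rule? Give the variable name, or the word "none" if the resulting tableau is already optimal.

Pivot element 1/2. New z-row = old z-row − (-1)·(row 1/(1/2)).
Updated z-row coefficients: x1: 43, x2: 0, x3: 0, x4: -1/2, x5: 2, s1: 7/2, s2: 13/2.
The most negative is -1/2 in column x4, so x4 would enter next.

x4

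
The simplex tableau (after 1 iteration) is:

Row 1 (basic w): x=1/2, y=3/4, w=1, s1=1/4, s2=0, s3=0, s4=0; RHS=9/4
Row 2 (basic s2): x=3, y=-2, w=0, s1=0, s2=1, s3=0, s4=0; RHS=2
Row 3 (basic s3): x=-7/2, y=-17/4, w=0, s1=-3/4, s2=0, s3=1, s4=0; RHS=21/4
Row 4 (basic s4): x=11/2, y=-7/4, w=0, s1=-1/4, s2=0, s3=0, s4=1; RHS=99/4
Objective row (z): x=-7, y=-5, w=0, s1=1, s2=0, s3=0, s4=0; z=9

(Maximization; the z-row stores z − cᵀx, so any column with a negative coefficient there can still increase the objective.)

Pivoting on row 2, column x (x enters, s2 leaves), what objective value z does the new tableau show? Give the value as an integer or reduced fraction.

Minimum ratio for x: 2/3 = 2/3.
z changes by −(z-row coeff of x)·ratio = −(-7)·(2/3) = 14/3.
New z = 9 + (14/3) = 41/3.

41/3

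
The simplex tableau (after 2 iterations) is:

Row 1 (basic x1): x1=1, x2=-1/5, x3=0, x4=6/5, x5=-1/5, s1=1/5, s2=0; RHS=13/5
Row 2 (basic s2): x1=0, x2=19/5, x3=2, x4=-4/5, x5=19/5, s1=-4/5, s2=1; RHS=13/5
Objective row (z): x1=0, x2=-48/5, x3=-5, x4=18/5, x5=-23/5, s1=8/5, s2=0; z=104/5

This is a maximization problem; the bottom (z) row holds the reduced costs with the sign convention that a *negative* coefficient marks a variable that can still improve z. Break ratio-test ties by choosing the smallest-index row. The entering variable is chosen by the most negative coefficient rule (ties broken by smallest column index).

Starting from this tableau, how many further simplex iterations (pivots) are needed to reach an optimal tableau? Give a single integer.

pivot: x2 in, s2 out → z = 520/19
pivot: s1 in, x1 out → z = 104/3
No improving column remains; optimal.

2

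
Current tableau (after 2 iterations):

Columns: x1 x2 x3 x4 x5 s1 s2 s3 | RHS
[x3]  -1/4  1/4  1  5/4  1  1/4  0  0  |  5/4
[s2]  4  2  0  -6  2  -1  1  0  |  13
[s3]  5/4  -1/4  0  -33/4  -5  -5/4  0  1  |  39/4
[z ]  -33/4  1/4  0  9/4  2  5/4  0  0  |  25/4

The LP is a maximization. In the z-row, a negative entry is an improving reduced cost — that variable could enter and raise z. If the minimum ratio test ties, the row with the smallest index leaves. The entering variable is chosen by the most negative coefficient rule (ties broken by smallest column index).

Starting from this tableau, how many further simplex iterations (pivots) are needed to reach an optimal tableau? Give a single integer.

2

pivot: x1 in, s2 out → z = 529/16
pivot: x4 in, x3 out → z = 797/14
No improving column remains; optimal.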